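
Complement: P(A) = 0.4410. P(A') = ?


P(not A) = 1 - 0.4410 = 0.5590

P(not A) = 0.5590


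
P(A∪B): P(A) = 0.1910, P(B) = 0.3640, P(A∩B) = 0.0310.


P(A∪B) = 0.1910 + 0.3640 - 0.0310
= 0.5550 - 0.0310
= 0.5240

P(A∪B) = 0.5240


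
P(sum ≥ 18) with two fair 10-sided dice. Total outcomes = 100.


Total outcomes = 10×10 = 100
Favorable (sum ≥ 18): 6
P = 6/100 = 0.0600

P = 0.0600


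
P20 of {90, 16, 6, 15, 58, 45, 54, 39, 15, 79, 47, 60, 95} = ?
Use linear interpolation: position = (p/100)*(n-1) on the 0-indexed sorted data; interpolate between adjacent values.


Sorted: 6, 15, 15, 16, 39, 45, 47, 54, 58, 60, 79, 90, 95
n = 13
Index = 20/100 * 12 = 2.4000
Lower = data[2] = 15, Upper = data[3] = 16
P20 = 15 + 0.4000*(1) = 15.4000

P20 = 15.4000


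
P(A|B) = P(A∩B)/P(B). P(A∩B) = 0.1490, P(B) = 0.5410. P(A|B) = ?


P(A|B) = 0.1490/0.5410 = 0.2754

P(A|B) = 0.2754


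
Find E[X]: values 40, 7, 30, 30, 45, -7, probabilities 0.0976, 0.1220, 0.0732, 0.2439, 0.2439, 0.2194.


E[X] = 40*0.0976 + 7*0.1220 + 30*0.0732 + 30*0.2439 + 45*0.2439 - 7*0.2194
= 3.9040 + 0.8540 + 2.1960 + 7.3170 + 10.9755 - 1.5358
= 23.7107

E[X] = 23.7107


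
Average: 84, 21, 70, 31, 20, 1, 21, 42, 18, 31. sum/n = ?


Sum = 84 + 21 + 70 + 31 + 20 + 1 + 21 + 42 + 18 + 31 = 339
n = 10
Mean = 339/10 = 33.9000

Mean = 33.9000


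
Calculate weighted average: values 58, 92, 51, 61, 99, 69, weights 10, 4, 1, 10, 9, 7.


Numerator = 58*10 + 92*4 + 51*1 + 61*10 + 99*9 + 69*7 = 2983
Denominator = 10 + 4 + 1 + 10 + 9 + 7 = 41
WM = 2983/41 = 72.7561

WM = 72.7561


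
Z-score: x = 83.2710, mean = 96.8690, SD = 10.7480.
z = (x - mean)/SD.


z = (83.2710 - 96.8690)/10.7480
= -13.5980/10.7480
= -1.2652

z = -1.2652


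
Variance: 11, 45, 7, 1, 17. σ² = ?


Mean = 16.2000
Squared deviations: 27.0400, 829.4400, 84.6400, 231.0400, 0.6400
Sum = 1172.8000
Variance = 1172.8000/5 = 234.5600

Variance = 234.5600


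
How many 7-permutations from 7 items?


P(7,7) = 7!/0!
= 5040/1
= 5040

P(7,7) = 5040


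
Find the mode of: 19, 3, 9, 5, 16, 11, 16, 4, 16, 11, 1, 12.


Frequencies: 1:1, 3:1, 4:1, 5:1, 9:1, 11:2, 12:1, 16:3, 19:1
Max frequency = 3
Mode = 16

Mode = 16


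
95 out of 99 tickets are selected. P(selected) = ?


P = 95/99 = 0.9596

P = 0.9596


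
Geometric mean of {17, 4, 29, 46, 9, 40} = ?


Product = 17 × 4 × 29 × 46 × 9 × 40 = 32656320
GM = 32656320^(1/6) = 17.8784

GM = 17.8784


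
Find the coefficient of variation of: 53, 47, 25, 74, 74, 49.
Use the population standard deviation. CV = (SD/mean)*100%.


Mean = 53.6667
SD = 16.9082
CV = (16.9082/53.6667)*100 = 31.5061%

CV = 31.5061%


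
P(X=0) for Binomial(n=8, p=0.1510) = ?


C(8,0) = 1
p^0 = 1.000000
(1-p)^8 = 0.269936
P = 1 * 1.000000 * 0.269936 = 0.2699

P(X=0) = 0.2699


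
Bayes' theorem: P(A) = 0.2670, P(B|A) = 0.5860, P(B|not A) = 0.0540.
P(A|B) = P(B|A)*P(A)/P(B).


P(B) = P(B|A)*P(A) + P(B|A')*P(A')
= 0.5860*0.2670 + 0.0540*0.7330
= 0.156462 + 0.039582 = 0.196044
P(A|B) = 0.156462/0.196044 = 0.7981

P(A|B) = 0.7981


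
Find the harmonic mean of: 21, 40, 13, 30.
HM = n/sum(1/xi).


Sum of reciprocals = 1/21 + 1/40 + 1/13 + 1/30 = 0.182875
HM = 4/0.182875 = 21.8728

HM = 21.8728


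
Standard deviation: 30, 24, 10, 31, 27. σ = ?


Mean = 24.4000
Variance = 57.8400
SD = sqrt(57.8400) = 7.6053

SD = 7.6053


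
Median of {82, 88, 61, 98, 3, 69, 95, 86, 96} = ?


Sorted: 3, 61, 69, 82, 86, 88, 95, 96, 98
n = 9 (odd)
Middle value = 86

Median = 86


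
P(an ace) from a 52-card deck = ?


4 aces in 52 cards
P = 4/52 = 0.0769

P = 0.0769


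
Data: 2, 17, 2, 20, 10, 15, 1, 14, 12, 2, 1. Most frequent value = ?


Frequencies: 1:2, 2:3, 10:1, 12:1, 14:1, 15:1, 17:1, 20:1
Max frequency = 3
Mode = 2

Mode = 2


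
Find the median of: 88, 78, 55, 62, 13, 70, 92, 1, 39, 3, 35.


Sorted: 1, 3, 13, 35, 39, 55, 62, 70, 78, 88, 92
n = 11 (odd)
Middle value = 55

Median = 55


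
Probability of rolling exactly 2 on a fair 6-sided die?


Favorable outcomes (roll = 2): 1
Total outcomes = 6
P = 1/6 = 0.1667

P = 0.1667


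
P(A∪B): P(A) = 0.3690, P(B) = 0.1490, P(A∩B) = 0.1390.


P(A∪B) = 0.3690 + 0.1490 - 0.1390
= 0.5180 - 0.1390
= 0.3790

P(A∪B) = 0.3790


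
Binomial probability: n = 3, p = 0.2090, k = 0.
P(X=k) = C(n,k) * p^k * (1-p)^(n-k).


C(3,0) = 1
p^0 = 1.000000
(1-p)^3 = 0.494914
P = 1 * 1.000000 * 0.494914 = 0.4949

P(X=0) = 0.4949


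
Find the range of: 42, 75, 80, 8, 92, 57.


Max = 92, Min = 8
Range = 92 - 8 = 84

Range = 84


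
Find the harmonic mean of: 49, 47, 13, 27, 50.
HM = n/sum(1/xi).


Sum of reciprocals = 1/49 + 1/47 + 1/13 + 1/27 + 1/50 = 0.175645
HM = 5/0.175645 = 28.4665

HM = 28.4665


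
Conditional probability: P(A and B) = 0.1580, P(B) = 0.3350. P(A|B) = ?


P(A|B) = 0.1580/0.3350 = 0.4716

P(A|B) = 0.4716


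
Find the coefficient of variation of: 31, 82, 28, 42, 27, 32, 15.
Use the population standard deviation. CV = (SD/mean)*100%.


Mean = 36.7143
SD = 19.9121
CV = (19.9121/36.7143)*100 = 54.2352%

CV = 54.2352%


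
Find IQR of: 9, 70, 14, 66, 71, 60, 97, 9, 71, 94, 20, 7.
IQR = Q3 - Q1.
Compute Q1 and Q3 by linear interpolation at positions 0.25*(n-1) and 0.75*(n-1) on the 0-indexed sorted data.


Sorted: 7, 9, 9, 14, 20, 60, 66, 70, 71, 71, 94, 97
Q1 (25th %ile) = 12.7500
Q3 (75th %ile) = 71.0000
IQR = 71.0000 - 12.7500 = 58.2500

IQR = 58.2500


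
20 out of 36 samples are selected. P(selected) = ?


P = 20/36 = 0.5556

P = 0.5556


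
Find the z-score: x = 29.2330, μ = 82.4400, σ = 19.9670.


z = (29.2330 - 82.4400)/19.9670
= -53.2070/19.9670
= -2.6647

z = -2.6647


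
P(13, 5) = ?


P(13,5) = 13!/8!
= 6227020800/40320
= 154440

P(13,5) = 154440


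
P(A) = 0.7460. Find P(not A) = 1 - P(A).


P(not A) = 1 - 0.7460 = 0.2540

P(not A) = 0.2540


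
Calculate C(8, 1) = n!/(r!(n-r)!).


C(8,1) = 8!/(1! × 7!)
= 40320/(1 × 5040)
= 8

C(8,1) = 8


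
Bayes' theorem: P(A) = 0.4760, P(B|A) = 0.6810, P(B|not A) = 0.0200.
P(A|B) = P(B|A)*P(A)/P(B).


P(B) = P(B|A)*P(A) + P(B|A')*P(A')
= 0.6810*0.4760 + 0.0200*0.5240
= 0.324156 + 0.010480 = 0.334636
P(A|B) = 0.324156/0.334636 = 0.9687

P(A|B) = 0.9687


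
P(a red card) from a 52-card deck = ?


26 red cards in 52 cards
P = 26/52 = 0.5000

P = 0.5000


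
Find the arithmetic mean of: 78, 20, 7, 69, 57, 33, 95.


Sum = 78 + 20 + 7 + 69 + 57 + 33 + 95 = 359
n = 7
Mean = 359/7 = 51.2857

Mean = 51.2857


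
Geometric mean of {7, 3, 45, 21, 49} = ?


Product = 7 × 3 × 45 × 21 × 49 = 972405
GM = 972405^(1/5) = 15.7605

GM = 15.7605


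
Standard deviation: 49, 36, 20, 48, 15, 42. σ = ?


Mean = 35.0000
Variance = 173.3333
SD = sqrt(173.3333) = 13.1656

SD = 13.1656


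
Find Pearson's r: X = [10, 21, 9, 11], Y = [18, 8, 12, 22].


Mean X = 12.7500, Mean Y = 15.0000
SD X = 4.815340, SD Y = 5.385165
Cov = -16.750000
r = -16.750000/(4.815340*5.385165) = -0.6459

r = -0.6459


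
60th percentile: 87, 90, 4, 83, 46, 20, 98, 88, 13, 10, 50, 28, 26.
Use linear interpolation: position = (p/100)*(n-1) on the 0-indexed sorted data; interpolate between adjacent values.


Sorted: 4, 10, 13, 20, 26, 28, 46, 50, 83, 87, 88, 90, 98
n = 13
Index = 60/100 * 12 = 7.2000
Lower = data[7] = 50, Upper = data[8] = 83
P60 = 50 + 0.2000*(33) = 56.6000

P60 = 56.6000


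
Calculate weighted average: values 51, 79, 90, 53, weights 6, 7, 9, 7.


Numerator = 51*6 + 79*7 + 90*9 + 53*7 = 2040
Denominator = 6 + 7 + 9 + 7 = 29
WM = 2040/29 = 70.3448

WM = 70.3448


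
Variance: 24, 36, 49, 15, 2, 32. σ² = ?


Mean = 26.3333
Squared deviations: 5.4444, 93.4444, 513.7778, 128.4444, 592.1111, 32.1111
Sum = 1365.3333
Variance = 1365.3333/6 = 227.5556

Variance = 227.5556


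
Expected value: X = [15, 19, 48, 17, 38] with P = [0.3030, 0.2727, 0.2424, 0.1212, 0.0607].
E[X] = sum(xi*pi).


E[X] = 15*0.3030 + 19*0.2727 + 48*0.2424 + 17*0.1212 + 38*0.0607
= 4.5450 + 5.1813 + 11.6352 + 2.0604 + 2.3066
= 25.7285

E[X] = 25.7285


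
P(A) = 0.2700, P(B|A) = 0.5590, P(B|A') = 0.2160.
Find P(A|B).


P(B) = P(B|A)*P(A) + P(B|A')*P(A')
= 0.5590*0.2700 + 0.2160*0.7300
= 0.150930 + 0.157680 = 0.308610
P(A|B) = 0.150930/0.308610 = 0.4891

P(A|B) = 0.4891


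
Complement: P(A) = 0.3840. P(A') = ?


P(not A) = 1 - 0.3840 = 0.6160

P(not A) = 0.6160


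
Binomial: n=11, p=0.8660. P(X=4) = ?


C(11,4) = 330
p^4 = 0.562434
(1-p)^7 = 7.757711e-07
P = 330 * 0.562434 * 7.757711e-07 = 0.0001

P(X=4) = 0.0001


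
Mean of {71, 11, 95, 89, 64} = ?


Sum = 71 + 11 + 95 + 89 + 64 = 330
n = 5
Mean = 330/5 = 66.0000

Mean = 66.0000


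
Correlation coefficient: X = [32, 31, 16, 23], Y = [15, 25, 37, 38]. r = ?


Mean X = 25.5000, Mean Y = 28.7500
SD X = 6.500000, SD Y = 9.443913
Cov = -52.875000
r = -52.875000/(6.500000*9.443913) = -0.8614

r = -0.8614


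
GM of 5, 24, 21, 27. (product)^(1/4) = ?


Product = 5 × 24 × 21 × 27 = 68040
GM = 68040^(1/4) = 16.1507

GM = 16.1507


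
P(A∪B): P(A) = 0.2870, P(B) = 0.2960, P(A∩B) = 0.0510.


P(A∪B) = 0.2870 + 0.2960 - 0.0510
= 0.5830 - 0.0510
= 0.5320

P(A∪B) = 0.5320


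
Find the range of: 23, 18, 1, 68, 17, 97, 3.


Max = 97, Min = 1
Range = 97 - 1 = 96

Range = 96


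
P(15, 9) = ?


P(15,9) = 15!/6!
= 1307674368000/720
= 1816214400

P(15,9) = 1816214400


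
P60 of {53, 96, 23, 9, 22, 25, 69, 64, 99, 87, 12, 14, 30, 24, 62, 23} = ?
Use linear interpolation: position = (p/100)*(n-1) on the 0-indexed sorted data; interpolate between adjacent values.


Sorted: 9, 12, 14, 22, 23, 23, 24, 25, 30, 53, 62, 64, 69, 87, 96, 99
n = 16
Index = 60/100 * 15 = 9.0000
Lower = data[9] = 53, Upper = data[10] = 62
P60 = 53 + 0*(9) = 53.0000

P60 = 53.0000


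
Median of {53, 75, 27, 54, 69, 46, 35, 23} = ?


Sorted: 23, 27, 35, 46, 53, 54, 69, 75
n = 8 (even)
Middle values: 46 and 53
Median = (46+53)/2 = 49.5000

Median = 49.5000


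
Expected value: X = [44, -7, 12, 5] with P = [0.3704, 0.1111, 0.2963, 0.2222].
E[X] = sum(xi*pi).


E[X] = 44*0.3704 - 7*0.1111 + 12*0.2963 + 5*0.2222
= 16.2976 - 0.7777 + 3.5556 + 1.1110
= 20.1865

E[X] = 20.1865


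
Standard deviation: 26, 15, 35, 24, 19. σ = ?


Mean = 23.8000
Variance = 46.1600
SD = sqrt(46.1600) = 6.7941

SD = 6.7941


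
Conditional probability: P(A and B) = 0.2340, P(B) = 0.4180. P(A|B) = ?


P(A|B) = 0.2340/0.4180 = 0.5598

P(A|B) = 0.5598


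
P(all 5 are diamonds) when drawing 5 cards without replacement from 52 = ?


P(all diamonds) = (13/52) × (12/51) × (11/50) × (10/49) × (9/48)
= 0.0005

P = 0.0005


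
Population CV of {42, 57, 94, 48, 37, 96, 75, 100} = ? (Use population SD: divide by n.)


Mean = 68.6250
SD = 24.2071
CV = (24.2071/68.6250)*100 = 35.2745%

CV = 35.2745%


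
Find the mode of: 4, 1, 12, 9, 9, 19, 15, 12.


Frequencies: 1:1, 4:1, 9:2, 12:2, 15:1, 19:1
Max frequency = 2
Mode = 9, 12

Mode = 9, 12


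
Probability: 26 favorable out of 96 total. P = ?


P = 26/96 = 0.2708

P = 0.2708


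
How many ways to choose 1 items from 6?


C(6,1) = 6!/(1! × 5!)
= 720/(1 × 120)
= 6

C(6,1) = 6


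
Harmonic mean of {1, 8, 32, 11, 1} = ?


Sum of reciprocals = 1/1 + 1/8 + 1/32 + 1/11 + 1/1 = 2.247159
HM = 5/2.247159 = 2.2250

HM = 2.2250


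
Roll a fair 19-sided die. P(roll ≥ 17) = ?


Favorable outcomes (roll ≥ 17): 3
Total outcomes = 19
P = 3/19 = 0.1579

P = 0.1579


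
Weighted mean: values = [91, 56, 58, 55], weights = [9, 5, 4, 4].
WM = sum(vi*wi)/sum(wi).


Numerator = 91*9 + 56*5 + 58*4 + 55*4 = 1551
Denominator = 9 + 5 + 4 + 4 = 22
WM = 1551/22 = 70.5000

WM = 70.5000


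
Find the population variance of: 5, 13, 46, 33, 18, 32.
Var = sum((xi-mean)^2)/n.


Mean = 24.5000
Squared deviations: 380.2500, 132.2500, 462.2500, 72.2500, 42.2500, 56.2500
Sum = 1145.5000
Variance = 1145.5000/6 = 190.9167

Variance = 190.9167


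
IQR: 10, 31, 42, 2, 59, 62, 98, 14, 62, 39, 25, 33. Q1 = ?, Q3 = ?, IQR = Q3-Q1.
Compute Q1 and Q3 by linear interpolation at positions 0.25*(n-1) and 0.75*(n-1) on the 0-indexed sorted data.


Sorted: 2, 10, 14, 25, 31, 33, 39, 42, 59, 62, 62, 98
Q1 (25th %ile) = 22.2500
Q3 (75th %ile) = 59.7500
IQR = 59.7500 - 22.2500 = 37.5000

IQR = 37.5000


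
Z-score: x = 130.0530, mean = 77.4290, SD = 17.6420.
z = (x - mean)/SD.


z = (130.0530 - 77.4290)/17.6420
= 52.6240/17.6420
= 2.9829

z = 2.9829


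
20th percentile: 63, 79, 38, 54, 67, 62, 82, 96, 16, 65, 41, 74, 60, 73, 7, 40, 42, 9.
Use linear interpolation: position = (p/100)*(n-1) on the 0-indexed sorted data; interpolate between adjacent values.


Sorted: 7, 9, 16, 38, 40, 41, 42, 54, 60, 62, 63, 65, 67, 73, 74, 79, 82, 96
n = 18
Index = 20/100 * 17 = 3.4000
Lower = data[3] = 38, Upper = data[4] = 40
P20 = 38 + 0.4000*(2) = 38.8000

P20 = 38.8000


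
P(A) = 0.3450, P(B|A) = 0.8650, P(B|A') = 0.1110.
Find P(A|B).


P(B) = P(B|A)*P(A) + P(B|A')*P(A')
= 0.8650*0.3450 + 0.1110*0.6550
= 0.298425 + 0.072705 = 0.371130
P(A|B) = 0.298425/0.371130 = 0.8041

P(A|B) = 0.8041


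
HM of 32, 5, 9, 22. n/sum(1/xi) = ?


Sum of reciprocals = 1/32 + 1/5 + 1/9 + 1/22 = 0.387816
HM = 4/0.387816 = 10.3142

HM = 10.3142


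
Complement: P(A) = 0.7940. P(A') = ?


P(not A) = 1 - 0.7940 = 0.2060

P(not A) = 0.2060


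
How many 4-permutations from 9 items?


P(9,4) = 9!/5!
= 362880/120
= 3024

P(9,4) = 3024


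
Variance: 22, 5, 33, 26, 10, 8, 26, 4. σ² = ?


Mean = 16.7500
Squared deviations: 27.5625, 138.0625, 264.0625, 85.5625, 45.5625, 76.5625, 85.5625, 162.5625
Sum = 885.5000
Variance = 885.5000/8 = 110.6875

Variance = 110.6875


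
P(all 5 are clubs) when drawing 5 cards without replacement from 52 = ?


P(all clubs) = (13/52) × (12/51) × (11/50) × (10/49) × (9/48)
= 0.0005

P = 0.0005


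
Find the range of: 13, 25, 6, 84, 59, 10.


Max = 84, Min = 6
Range = 84 - 6 = 78

Range = 78


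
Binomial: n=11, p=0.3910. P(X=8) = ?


C(11,8) = 165
p^8 = 0.000546
(1-p)^3 = 0.225867
P = 165 * 0.000546 * 0.225867 = 0.0204

P(X=8) = 0.0204


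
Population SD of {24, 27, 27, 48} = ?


Mean = 31.5000
Variance = 92.2500
SD = sqrt(92.2500) = 9.6047

SD = 9.6047


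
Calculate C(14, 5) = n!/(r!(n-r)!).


C(14,5) = 14!/(5! × 9!)
= 87178291200/(120 × 362880)
= 2002

C(14,5) = 2002


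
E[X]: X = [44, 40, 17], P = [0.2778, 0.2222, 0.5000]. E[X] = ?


E[X] = 44*0.2778 + 40*0.2222 + 17*0.5000
= 12.2232 + 8.8880 + 8.5000
= 29.6112

E[X] = 29.6112


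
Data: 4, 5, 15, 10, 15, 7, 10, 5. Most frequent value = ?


Frequencies: 4:1, 5:2, 7:1, 10:2, 15:2
Max frequency = 2
Mode = 5, 10, 15

Mode = 5, 10, 15


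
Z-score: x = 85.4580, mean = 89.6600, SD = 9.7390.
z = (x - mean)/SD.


z = (85.4580 - 89.6600)/9.7390
= -4.2020/9.7390
= -0.4315

z = -0.4315


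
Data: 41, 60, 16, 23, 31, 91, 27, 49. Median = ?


Sorted: 16, 23, 27, 31, 41, 49, 60, 91
n = 8 (even)
Middle values: 31 and 41
Median = (31+41)/2 = 36.0000

Median = 36.0000


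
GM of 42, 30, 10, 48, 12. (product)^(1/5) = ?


Product = 42 × 30 × 10 × 48 × 12 = 7257600
GM = 7257600^(1/5) = 23.5591

GM = 23.5591


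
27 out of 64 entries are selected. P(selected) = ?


P = 27/64 = 0.4219

P = 0.4219


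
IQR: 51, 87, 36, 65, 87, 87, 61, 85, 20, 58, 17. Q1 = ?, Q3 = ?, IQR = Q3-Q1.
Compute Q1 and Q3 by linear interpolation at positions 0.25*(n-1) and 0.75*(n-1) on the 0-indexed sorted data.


Sorted: 17, 20, 36, 51, 58, 61, 65, 85, 87, 87, 87
Q1 (25th %ile) = 43.5000
Q3 (75th %ile) = 86.0000
IQR = 86.0000 - 43.5000 = 42.5000

IQR = 42.5000


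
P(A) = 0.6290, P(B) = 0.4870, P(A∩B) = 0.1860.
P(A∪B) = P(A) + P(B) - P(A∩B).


P(A∪B) = 0.6290 + 0.4870 - 0.1860
= 1.1160 - 0.1860
= 0.9300

P(A∪B) = 0.9300


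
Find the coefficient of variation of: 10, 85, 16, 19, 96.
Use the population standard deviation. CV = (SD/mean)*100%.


Mean = 45.2000
SD = 37.2634
CV = (37.2634/45.2000)*100 = 82.4411%

CV = 82.4411%


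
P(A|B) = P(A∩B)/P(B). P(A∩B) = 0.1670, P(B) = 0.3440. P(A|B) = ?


P(A|B) = 0.1670/0.3440 = 0.4855

P(A|B) = 0.4855


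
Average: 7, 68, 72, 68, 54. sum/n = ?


Sum = 7 + 68 + 72 + 68 + 54 = 269
n = 5
Mean = 269/5 = 53.8000

Mean = 53.8000


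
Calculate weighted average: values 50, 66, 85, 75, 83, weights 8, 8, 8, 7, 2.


Numerator = 50*8 + 66*8 + 85*8 + 75*7 + 83*2 = 2299
Denominator = 8 + 8 + 8 + 7 + 2 = 33
WM = 2299/33 = 69.6667

WM = 69.6667


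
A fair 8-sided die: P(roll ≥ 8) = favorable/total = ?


Favorable outcomes (roll ≥ 8): 1
Total outcomes = 8
P = 1/8 = 0.1250

P = 0.1250


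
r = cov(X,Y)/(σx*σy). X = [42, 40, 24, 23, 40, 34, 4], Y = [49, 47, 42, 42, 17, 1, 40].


Mean X = 29.5714, Mean Y = 34.0000
SD X = 12.647497, SD Y = 16.630437
Cov = -36.000000
r = -36.000000/(12.647497*16.630437) = -0.1712

r = -0.1712


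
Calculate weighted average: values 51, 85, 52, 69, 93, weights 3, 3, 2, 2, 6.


Numerator = 51*3 + 85*3 + 52*2 + 69*2 + 93*6 = 1208
Denominator = 3 + 3 + 2 + 2 + 6 = 16
WM = 1208/16 = 75.5000

WM = 75.5000


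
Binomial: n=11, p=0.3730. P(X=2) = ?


C(11,2) = 55
p^2 = 0.139129
(1-p)^9 = 0.014976
P = 55 * 0.139129 * 0.014976 = 0.1146

P(X=2) = 0.1146


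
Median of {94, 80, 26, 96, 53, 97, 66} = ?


Sorted: 26, 53, 66, 80, 94, 96, 97
n = 7 (odd)
Middle value = 80

Median = 80


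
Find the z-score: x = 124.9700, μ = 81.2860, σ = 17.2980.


z = (124.9700 - 81.2860)/17.2980
= 43.6840/17.2980
= 2.5254

z = 2.5254


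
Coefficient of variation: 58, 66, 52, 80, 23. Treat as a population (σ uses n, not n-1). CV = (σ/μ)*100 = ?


Mean = 55.8000
SD = 18.8934
CV = (18.8934/55.8000)*100 = 33.8591%

CV = 33.8591%


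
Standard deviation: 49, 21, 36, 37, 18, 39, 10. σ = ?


Mean = 30.0000
Variance = 164.5714
SD = sqrt(164.5714) = 12.8285

SD = 12.8285


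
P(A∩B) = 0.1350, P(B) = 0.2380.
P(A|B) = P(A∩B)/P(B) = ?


P(A|B) = 0.1350/0.2380 = 0.5672

P(A|B) = 0.5672


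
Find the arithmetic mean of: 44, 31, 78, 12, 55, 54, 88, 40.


Sum = 44 + 31 + 78 + 12 + 55 + 54 + 88 + 40 = 402
n = 8
Mean = 402/8 = 50.2500

Mean = 50.2500


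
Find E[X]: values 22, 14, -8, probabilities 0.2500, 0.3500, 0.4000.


E[X] = 22*0.2500 + 14*0.3500 - 8*0.4000
= 5.5000 + 4.9000 - 3.2000
= 7.2000

E[X] = 7.2000


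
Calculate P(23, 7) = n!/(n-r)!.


P(23,7) = 23!/16!
= 25852016738884976640000/20922789888000
= 1235591280

P(23,7) = 1235591280


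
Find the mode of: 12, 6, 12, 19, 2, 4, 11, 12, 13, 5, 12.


Frequencies: 2:1, 4:1, 5:1, 6:1, 11:1, 12:4, 13:1, 19:1
Max frequency = 4
Mode = 12

Mode = 12


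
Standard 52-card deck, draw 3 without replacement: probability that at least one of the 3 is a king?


P(at least one) = 1 - P(none)
P(none) = (48/52) × (47/51) × (46/50) = 0.782624
P(at least one) = 1 - 0.782624 = 0.2174

P = 0.2174


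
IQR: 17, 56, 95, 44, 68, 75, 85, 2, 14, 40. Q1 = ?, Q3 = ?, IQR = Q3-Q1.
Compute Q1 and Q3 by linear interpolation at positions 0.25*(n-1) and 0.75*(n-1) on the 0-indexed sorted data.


Sorted: 2, 14, 17, 40, 44, 56, 68, 75, 85, 95
Q1 (25th %ile) = 22.7500
Q3 (75th %ile) = 73.2500
IQR = 73.2500 - 22.7500 = 50.5000

IQR = 50.5000


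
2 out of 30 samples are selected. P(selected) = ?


P = 2/30 = 0.0667

P = 0.0667


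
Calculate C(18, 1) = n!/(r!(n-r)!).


C(18,1) = 18!/(1! × 17!)
= 6402373705728000/(1 × 355687428096000)
= 18

C(18,1) = 18


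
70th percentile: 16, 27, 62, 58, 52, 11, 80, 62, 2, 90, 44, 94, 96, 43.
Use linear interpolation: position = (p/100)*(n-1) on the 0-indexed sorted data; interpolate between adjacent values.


Sorted: 2, 11, 16, 27, 43, 44, 52, 58, 62, 62, 80, 90, 94, 96
n = 14
Index = 70/100 * 13 = 9.1000
Lower = data[9] = 62, Upper = data[10] = 80
P70 = 62 + 0.1000*(18) = 63.8000

P70 = 63.8000


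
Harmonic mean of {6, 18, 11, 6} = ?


Sum of reciprocals = 1/6 + 1/18 + 1/11 + 1/6 = 0.479798
HM = 4/0.479798 = 8.3368

HM = 8.3368


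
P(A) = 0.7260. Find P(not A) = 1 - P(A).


P(not A) = 1 - 0.7260 = 0.2740

P(not A) = 0.2740


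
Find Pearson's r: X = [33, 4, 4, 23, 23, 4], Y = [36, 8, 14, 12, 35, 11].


Mean X = 15.1667, Mean Y = 19.3333
SD X = 11.653564, SD Y = 11.571037
Cov = 106.944444
r = 106.944444/(11.653564*11.571037) = 0.7931

r = 0.7931


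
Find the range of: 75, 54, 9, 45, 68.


Max = 75, Min = 9
Range = 75 - 9 = 66

Range = 66


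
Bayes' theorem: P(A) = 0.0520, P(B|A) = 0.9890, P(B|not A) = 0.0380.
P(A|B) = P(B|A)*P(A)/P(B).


P(B) = P(B|A)*P(A) + P(B|A')*P(A')
= 0.9890*0.0520 + 0.0380*0.9480
= 0.051428 + 0.036024 = 0.087452
P(A|B) = 0.051428/0.087452 = 0.5881

P(A|B) = 0.5881


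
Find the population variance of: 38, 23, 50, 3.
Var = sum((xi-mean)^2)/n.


Mean = 28.5000
Squared deviations: 90.2500, 30.2500, 462.2500, 650.2500
Sum = 1233.0000
Variance = 1233.0000/4 = 308.2500

Variance = 308.2500


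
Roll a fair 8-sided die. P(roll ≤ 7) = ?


Favorable outcomes (roll ≤ 7): 7
Total outcomes = 8
P = 7/8 = 0.8750

P = 0.8750


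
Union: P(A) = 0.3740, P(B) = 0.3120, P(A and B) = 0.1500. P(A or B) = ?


P(A∪B) = 0.3740 + 0.3120 - 0.1500
= 0.6860 - 0.1500
= 0.5360

P(A∪B) = 0.5360


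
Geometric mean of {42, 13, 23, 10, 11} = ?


Product = 42 × 13 × 23 × 10 × 11 = 1381380
GM = 1381380^(1/5) = 16.9068

GM = 16.9068


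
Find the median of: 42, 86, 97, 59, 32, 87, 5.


Sorted: 5, 32, 42, 59, 86, 87, 97
n = 7 (odd)
Middle value = 59

Median = 59


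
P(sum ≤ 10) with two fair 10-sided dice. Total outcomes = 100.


Total outcomes = 10×10 = 100
Favorable (sum ≤ 10): 45
P = 45/100 = 0.4500

P = 0.4500


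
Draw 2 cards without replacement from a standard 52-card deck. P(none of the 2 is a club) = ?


P(no clubs) = (39/52) × (38/51)
= 0.5588

P = 0.5588


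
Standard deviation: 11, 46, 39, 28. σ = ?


Mean = 31.0000
Variance = 174.5000
SD = sqrt(174.5000) = 13.2098

SD = 13.2098


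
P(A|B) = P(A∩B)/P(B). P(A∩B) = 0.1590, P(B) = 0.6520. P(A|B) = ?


P(A|B) = 0.1590/0.6520 = 0.2439

P(A|B) = 0.2439


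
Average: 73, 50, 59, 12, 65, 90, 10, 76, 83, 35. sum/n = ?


Sum = 73 + 50 + 59 + 12 + 65 + 90 + 10 + 76 + 83 + 35 = 553
n = 10
Mean = 553/10 = 55.3000

Mean = 55.3000


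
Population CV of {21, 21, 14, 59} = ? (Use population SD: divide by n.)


Mean = 28.7500
SD = 17.6971
CV = (17.6971/28.7500)*100 = 61.5551%

CV = 61.5551%


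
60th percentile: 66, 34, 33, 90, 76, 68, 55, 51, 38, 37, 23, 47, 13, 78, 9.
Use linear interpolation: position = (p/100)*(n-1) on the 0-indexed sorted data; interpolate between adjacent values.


Sorted: 9, 13, 23, 33, 34, 37, 38, 47, 51, 55, 66, 68, 76, 78, 90
n = 15
Index = 60/100 * 14 = 8.4000
Lower = data[8] = 51, Upper = data[9] = 55
P60 = 51 + 0.4000*(4) = 52.6000

P60 = 52.6000


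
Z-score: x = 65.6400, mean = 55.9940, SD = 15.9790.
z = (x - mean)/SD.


z = (65.6400 - 55.9940)/15.9790
= 9.6460/15.9790
= 0.6037

z = 0.6037


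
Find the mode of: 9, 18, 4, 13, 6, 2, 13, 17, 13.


Frequencies: 2:1, 4:1, 6:1, 9:1, 13:3, 17:1, 18:1
Max frequency = 3
Mode = 13

Mode = 13


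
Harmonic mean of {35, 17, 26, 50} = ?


Sum of reciprocals = 1/35 + 1/17 + 1/26 + 1/50 = 0.145856
HM = 4/0.145856 = 27.4242

HM = 27.4242


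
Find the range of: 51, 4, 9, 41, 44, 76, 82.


Max = 82, Min = 4
Range = 82 - 4 = 78

Range = 78


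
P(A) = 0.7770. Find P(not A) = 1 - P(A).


P(not A) = 1 - 0.7770 = 0.2230

P(not A) = 0.2230


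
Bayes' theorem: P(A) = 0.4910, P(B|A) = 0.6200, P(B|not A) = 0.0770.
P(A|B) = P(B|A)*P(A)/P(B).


P(B) = P(B|A)*P(A) + P(B|A')*P(A')
= 0.6200*0.4910 + 0.0770*0.5090
= 0.304420 + 0.039193 = 0.343613
P(A|B) = 0.304420/0.343613 = 0.8859

P(A|B) = 0.8859


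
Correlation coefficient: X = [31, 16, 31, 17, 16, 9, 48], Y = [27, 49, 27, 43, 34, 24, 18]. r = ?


Mean X = 24.0000, Mean Y = 31.7143
SD X = 12.398157, SD Y = 10.165970
Cov = -73.571429
r = -73.571429/(12.398157*10.165970) = -0.5837

r = -0.5837


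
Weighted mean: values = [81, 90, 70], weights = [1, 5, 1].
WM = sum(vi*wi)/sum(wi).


Numerator = 81*1 + 90*5 + 70*1 = 601
Denominator = 1 + 5 + 1 = 7
WM = 601/7 = 85.8571

WM = 85.8571


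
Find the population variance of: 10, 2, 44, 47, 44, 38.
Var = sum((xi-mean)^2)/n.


Mean = 30.8333
Squared deviations: 434.0278, 831.3611, 173.3611, 261.3611, 173.3611, 51.3611
Sum = 1924.8333
Variance = 1924.8333/6 = 320.8056

Variance = 320.8056


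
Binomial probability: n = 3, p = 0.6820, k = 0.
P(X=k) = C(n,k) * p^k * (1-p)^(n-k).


C(3,0) = 1
p^0 = 1.000000
(1-p)^3 = 0.032157
P = 1 * 1.000000 * 0.032157 = 0.0322

P(X=0) = 0.0322


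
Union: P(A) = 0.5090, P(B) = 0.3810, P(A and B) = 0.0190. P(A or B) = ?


P(A∪B) = 0.5090 + 0.3810 - 0.0190
= 0.8900 - 0.0190
= 0.8710

P(A∪B) = 0.8710


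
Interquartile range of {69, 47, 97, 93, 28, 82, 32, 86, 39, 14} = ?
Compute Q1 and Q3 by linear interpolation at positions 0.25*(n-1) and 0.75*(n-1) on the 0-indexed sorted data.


Sorted: 14, 28, 32, 39, 47, 69, 82, 86, 93, 97
Q1 (25th %ile) = 33.7500
Q3 (75th %ile) = 85.0000
IQR = 85.0000 - 33.7500 = 51.2500

IQR = 51.2500


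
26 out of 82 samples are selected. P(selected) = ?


P = 26/82 = 0.3171

P = 0.3171


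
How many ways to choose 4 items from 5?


C(5,4) = 5!/(4! × 1!)
= 120/(24 × 1)
= 5

C(5,4) = 5


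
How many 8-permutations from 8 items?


P(8,8) = 8!/0!
= 40320/1
= 40320

P(8,8) = 40320


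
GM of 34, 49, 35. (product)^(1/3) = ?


Product = 34 × 49 × 35 = 58310
GM = 58310^(1/3) = 38.7776

GM = 38.7776


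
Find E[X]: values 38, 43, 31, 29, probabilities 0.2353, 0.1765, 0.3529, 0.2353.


E[X] = 38*0.2353 + 43*0.1765 + 31*0.3529 + 29*0.2353
= 8.9414 + 7.5895 + 10.9399 + 6.8237
= 34.2945

E[X] = 34.2945


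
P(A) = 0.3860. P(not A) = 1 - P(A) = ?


P(not A) = 1 - 0.3860 = 0.6140

P(not A) = 0.6140


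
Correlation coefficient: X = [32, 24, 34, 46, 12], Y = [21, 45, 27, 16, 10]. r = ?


Mean X = 29.6000, Mean Y = 23.8000
SD X = 11.271202, SD Y = 11.989996
Cov = 0.720000
r = 0.720000/(11.271202*11.989996) = 0.0053

r = 0.0053


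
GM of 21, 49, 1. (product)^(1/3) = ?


Product = 21 × 49 × 1 = 1029
GM = 1029^(1/3) = 10.0957

GM = 10.0957


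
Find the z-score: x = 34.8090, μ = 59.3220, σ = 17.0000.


z = (34.8090 - 59.3220)/17.0000
= -24.5130/17.0000
= -1.4419

z = -1.4419


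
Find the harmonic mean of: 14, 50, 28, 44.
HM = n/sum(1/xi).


Sum of reciprocals = 1/14 + 1/50 + 1/28 + 1/44 = 0.149870
HM = 4/0.149870 = 26.6898

HM = 26.6898


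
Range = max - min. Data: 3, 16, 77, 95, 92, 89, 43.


Max = 95, Min = 3
Range = 95 - 3 = 92

Range = 92


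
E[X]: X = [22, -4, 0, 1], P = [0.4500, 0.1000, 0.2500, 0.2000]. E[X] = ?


E[X] = 22*0.4500 - 4*0.1000 + 0*0.2500 + 1*0.2000
= 9.9000 - 0.4000 + 0 + 0.2000
= 9.7000

E[X] = 9.7000


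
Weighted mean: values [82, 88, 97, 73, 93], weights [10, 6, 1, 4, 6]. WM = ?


Numerator = 82*10 + 88*6 + 97*1 + 73*4 + 93*6 = 2295
Denominator = 10 + 6 + 1 + 4 + 6 = 27
WM = 2295/27 = 85.0000

WM = 85.0000


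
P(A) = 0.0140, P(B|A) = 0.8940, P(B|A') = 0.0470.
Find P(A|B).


P(B) = P(B|A)*P(A) + P(B|A')*P(A')
= 0.8940*0.0140 + 0.0470*0.9860
= 0.012516 + 0.046342 = 0.058858
P(A|B) = 0.012516/0.058858 = 0.2126

P(A|B) = 0.2126


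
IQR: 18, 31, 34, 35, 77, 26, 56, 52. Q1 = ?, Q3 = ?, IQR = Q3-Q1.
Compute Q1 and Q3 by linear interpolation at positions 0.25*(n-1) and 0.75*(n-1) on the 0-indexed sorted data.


Sorted: 18, 26, 31, 34, 35, 52, 56, 77
Q1 (25th %ile) = 29.7500
Q3 (75th %ile) = 53.0000
IQR = 53.0000 - 29.7500 = 23.2500

IQR = 23.2500


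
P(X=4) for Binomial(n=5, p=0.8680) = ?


C(5,4) = 5
p^4 = 0.567648
(1-p)^1 = 0.132000
P = 5 * 0.567648 * 0.132000 = 0.3746

P(X=4) = 0.3746


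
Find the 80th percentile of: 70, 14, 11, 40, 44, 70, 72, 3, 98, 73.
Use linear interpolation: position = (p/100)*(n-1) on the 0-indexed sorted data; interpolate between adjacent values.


Sorted: 3, 11, 14, 40, 44, 70, 70, 72, 73, 98
n = 10
Index = 80/100 * 9 = 7.2000
Lower = data[7] = 72, Upper = data[8] = 73
P80 = 72 + 0.2000*(1) = 72.2000

P80 = 72.2000


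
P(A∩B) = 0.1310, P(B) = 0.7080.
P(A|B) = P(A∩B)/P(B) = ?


P(A|B) = 0.1310/0.7080 = 0.1850

P(A|B) = 0.1850


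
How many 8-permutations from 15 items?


P(15,8) = 15!/7!
= 1307674368000/5040
= 259459200

P(15,8) = 259459200


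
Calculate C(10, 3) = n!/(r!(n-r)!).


C(10,3) = 10!/(3! × 7!)
= 3628800/(6 × 5040)
= 120

C(10,3) = 120


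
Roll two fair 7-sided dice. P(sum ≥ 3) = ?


Total outcomes = 7×7 = 49
Favorable (sum ≥ 3): 48
P = 48/49 = 0.9796

P = 0.9796


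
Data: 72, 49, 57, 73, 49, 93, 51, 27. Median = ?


Sorted: 27, 49, 49, 51, 57, 72, 73, 93
n = 8 (even)
Middle values: 51 and 57
Median = (51+57)/2 = 54.0000

Median = 54.0000


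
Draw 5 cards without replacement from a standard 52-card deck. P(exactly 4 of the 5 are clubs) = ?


Hypergeometric: P(X=4) = C(13,4)·C(39,1) / C(52,5)
= 715 × 39 / 2598960
= 27885/2598960 = 0.0107

P = 0.0107


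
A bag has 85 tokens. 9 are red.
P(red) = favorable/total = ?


P = 9/85 = 0.1059

P = 0.1059


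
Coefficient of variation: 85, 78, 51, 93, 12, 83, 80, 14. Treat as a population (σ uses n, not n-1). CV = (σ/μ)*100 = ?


Mean = 62.0000
SD = 30.4877
CV = (30.4877/62.0000)*100 = 49.1737%

CV = 49.1737%


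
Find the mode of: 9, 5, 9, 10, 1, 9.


Frequencies: 1:1, 5:1, 9:3, 10:1
Max frequency = 3
Mode = 9

Mode = 9


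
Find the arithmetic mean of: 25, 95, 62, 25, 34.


Sum = 25 + 95 + 62 + 25 + 34 = 241
n = 5
Mean = 241/5 = 48.2000

Mean = 48.2000


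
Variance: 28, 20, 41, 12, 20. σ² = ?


Mean = 24.2000
Squared deviations: 14.4400, 17.6400, 282.2400, 148.8400, 17.6400
Sum = 480.8000
Variance = 480.8000/5 = 96.1600

Variance = 96.1600


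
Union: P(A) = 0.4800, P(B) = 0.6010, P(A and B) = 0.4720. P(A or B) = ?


P(A∪B) = 0.4800 + 0.6010 - 0.4720
= 1.0810 - 0.4720
= 0.6090

P(A∪B) = 0.6090


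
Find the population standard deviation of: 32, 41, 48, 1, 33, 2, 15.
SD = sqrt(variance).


Mean = 24.5714
Variance = 300.2449
SD = sqrt(300.2449) = 17.3276

SD = 17.3276


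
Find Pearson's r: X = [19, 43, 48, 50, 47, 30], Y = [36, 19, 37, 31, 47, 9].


Mean X = 39.5000, Mean Y = 29.8333
SD X = 11.265730, SD Y = 12.495555
Cov = 39.250000
r = 39.250000/(11.265730*12.495555) = 0.2788

r = 0.2788


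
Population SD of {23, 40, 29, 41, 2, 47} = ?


Mean = 30.3333
Variance = 223.8889
SD = sqrt(223.8889) = 14.9629

SD = 14.9629


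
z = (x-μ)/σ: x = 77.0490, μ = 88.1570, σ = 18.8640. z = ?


z = (77.0490 - 88.1570)/18.8640
= -11.1080/18.8640
= -0.5888

z = -0.5888


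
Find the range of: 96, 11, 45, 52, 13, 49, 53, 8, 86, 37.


Max = 96, Min = 8
Range = 96 - 8 = 88

Range = 88


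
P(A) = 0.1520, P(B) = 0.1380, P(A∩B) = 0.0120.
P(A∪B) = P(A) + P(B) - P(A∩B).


P(A∪B) = 0.1520 + 0.1380 - 0.0120
= 0.2900 - 0.0120
= 0.2780

P(A∪B) = 0.2780


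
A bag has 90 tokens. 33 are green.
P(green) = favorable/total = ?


P = 33/90 = 0.3667

P = 0.3667


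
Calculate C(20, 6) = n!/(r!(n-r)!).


C(20,6) = 20!/(6! × 14!)
= 2432902008176640000/(720 × 87178291200)
= 38760

C(20,6) = 38760


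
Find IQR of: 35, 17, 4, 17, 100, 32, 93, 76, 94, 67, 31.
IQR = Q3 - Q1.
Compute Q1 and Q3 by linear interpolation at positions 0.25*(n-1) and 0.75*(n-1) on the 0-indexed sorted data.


Sorted: 4, 17, 17, 31, 32, 35, 67, 76, 93, 94, 100
Q1 (25th %ile) = 24.0000
Q3 (75th %ile) = 84.5000
IQR = 84.5000 - 24.0000 = 60.5000

IQR = 60.5000


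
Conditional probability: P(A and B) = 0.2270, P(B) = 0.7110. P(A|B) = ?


P(A|B) = 0.2270/0.7110 = 0.3193

P(A|B) = 0.3193


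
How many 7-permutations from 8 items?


P(8,7) = 8!/1!
= 40320/1
= 40320

P(8,7) = 40320


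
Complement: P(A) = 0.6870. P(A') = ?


P(not A) = 1 - 0.6870 = 0.3130

P(not A) = 0.3130


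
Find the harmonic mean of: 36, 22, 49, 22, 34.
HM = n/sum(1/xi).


Sum of reciprocals = 1/36 + 1/22 + 1/49 + 1/22 + 1/34 = 0.168507
HM = 5/0.168507 = 29.6724

HM = 29.6724


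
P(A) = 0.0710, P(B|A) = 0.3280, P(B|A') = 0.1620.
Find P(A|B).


P(B) = P(B|A)*P(A) + P(B|A')*P(A')
= 0.3280*0.0710 + 0.1620*0.9290
= 0.023288 + 0.150498 = 0.173786
P(A|B) = 0.023288/0.173786 = 0.1340

P(A|B) = 0.1340


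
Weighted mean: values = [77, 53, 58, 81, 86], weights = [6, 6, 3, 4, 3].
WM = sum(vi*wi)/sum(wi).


Numerator = 77*6 + 53*6 + 58*3 + 81*4 + 86*3 = 1536
Denominator = 6 + 6 + 3 + 4 + 3 = 22
WM = 1536/22 = 69.8182

WM = 69.8182


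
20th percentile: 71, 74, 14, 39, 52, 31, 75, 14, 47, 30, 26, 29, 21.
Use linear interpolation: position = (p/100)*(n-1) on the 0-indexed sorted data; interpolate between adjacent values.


Sorted: 14, 14, 21, 26, 29, 30, 31, 39, 47, 52, 71, 74, 75
n = 13
Index = 20/100 * 12 = 2.4000
Lower = data[2] = 21, Upper = data[3] = 26
P20 = 21 + 0.4000*(5) = 23.0000

P20 = 23.0000


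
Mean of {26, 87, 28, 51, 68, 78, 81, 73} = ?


Sum = 26 + 87 + 28 + 51 + 68 + 78 + 81 + 73 = 492
n = 8
Mean = 492/8 = 61.5000

Mean = 61.5000


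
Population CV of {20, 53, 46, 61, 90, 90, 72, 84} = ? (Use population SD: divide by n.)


Mean = 64.5000
SD = 22.9238
CV = (22.9238/64.5000)*100 = 35.5408%

CV = 35.5408%


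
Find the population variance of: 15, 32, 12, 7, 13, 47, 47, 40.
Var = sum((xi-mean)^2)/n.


Mean = 26.6250
Squared deviations: 135.1406, 28.8906, 213.8906, 385.1406, 185.6406, 415.1406, 415.1406, 178.8906
Sum = 1957.8750
Variance = 1957.8750/8 = 244.7344

Variance = 244.7344


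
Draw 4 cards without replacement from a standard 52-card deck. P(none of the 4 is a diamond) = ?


P(no diamonds) = (39/52) × (38/51) × (37/50) × (36/49)
= 0.3038

P = 0.3038


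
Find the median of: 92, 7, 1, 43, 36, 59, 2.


Sorted: 1, 2, 7, 36, 43, 59, 92
n = 7 (odd)
Middle value = 36

Median = 36


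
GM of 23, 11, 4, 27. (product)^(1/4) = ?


Product = 23 × 11 × 4 × 27 = 27324
GM = 27324^(1/4) = 12.8569

GM = 12.8569


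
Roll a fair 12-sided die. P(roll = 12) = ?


Favorable outcomes (roll = 12): 1
Total outcomes = 12
P = 1/12 = 0.0833

P = 0.0833


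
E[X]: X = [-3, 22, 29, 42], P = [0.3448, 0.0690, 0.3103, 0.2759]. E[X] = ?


E[X] = -3*0.3448 + 22*0.0690 + 29*0.3103 + 42*0.2759
= -1.0344 + 1.5180 + 8.9987 + 11.5878
= 21.0701

E[X] = 21.0701


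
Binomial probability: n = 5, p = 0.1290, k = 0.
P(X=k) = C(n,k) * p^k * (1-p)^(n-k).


C(5,0) = 1
p^0 = 1.000000
(1-p)^5 = 0.501292
P = 1 * 1.000000 * 0.501292 = 0.5013

P(X=0) = 0.5013


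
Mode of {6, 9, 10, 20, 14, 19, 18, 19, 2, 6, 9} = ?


Frequencies: 2:1, 6:2, 9:2, 10:1, 14:1, 18:1, 19:2, 20:1
Max frequency = 2
Mode = 6, 9, 19

Mode = 6, 9, 19


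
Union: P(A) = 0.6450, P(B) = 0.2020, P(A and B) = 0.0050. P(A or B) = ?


P(A∪B) = 0.6450 + 0.2020 - 0.0050
= 0.8470 - 0.0050
= 0.8420

P(A∪B) = 0.8420


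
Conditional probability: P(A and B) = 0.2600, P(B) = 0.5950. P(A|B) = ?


P(A|B) = 0.2600/0.5950 = 0.4370

P(A|B) = 0.4370


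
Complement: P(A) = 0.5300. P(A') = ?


P(not A) = 1 - 0.5300 = 0.4700

P(not A) = 0.4700


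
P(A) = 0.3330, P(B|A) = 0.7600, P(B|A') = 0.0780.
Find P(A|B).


P(B) = P(B|A)*P(A) + P(B|A')*P(A')
= 0.7600*0.3330 + 0.0780*0.6670
= 0.253080 + 0.052026 = 0.305106
P(A|B) = 0.253080/0.305106 = 0.8295

P(A|B) = 0.8295


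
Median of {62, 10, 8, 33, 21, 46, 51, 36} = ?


Sorted: 8, 10, 21, 33, 36, 46, 51, 62
n = 8 (even)
Middle values: 33 and 36
Median = (33+36)/2 = 34.5000

Median = 34.5000


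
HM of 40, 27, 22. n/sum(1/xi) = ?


Sum of reciprocals = 1/40 + 1/27 + 1/22 = 0.107492
HM = 3/0.107492 = 27.9092

HM = 27.9092


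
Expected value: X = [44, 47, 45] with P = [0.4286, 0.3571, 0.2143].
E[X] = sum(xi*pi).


E[X] = 44*0.4286 + 47*0.3571 + 45*0.2143
= 18.8584 + 16.7837 + 9.6435
= 45.2856

E[X] = 45.2856


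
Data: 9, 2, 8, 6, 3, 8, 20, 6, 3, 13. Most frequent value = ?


Frequencies: 2:1, 3:2, 6:2, 8:2, 9:1, 13:1, 20:1
Max frequency = 2
Mode = 3, 6, 8

Mode = 3, 6, 8


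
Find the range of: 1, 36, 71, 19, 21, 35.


Max = 71, Min = 1
Range = 71 - 1 = 70

Range = 70


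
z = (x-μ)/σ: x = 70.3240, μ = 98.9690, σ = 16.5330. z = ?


z = (70.3240 - 98.9690)/16.5330
= -28.6450/16.5330
= -1.7326

z = -1.7326


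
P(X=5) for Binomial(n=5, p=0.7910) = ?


C(5,5) = 1
p^5 = 0.309658
(1-p)^0 = 1.000000
P = 1 * 0.309658 * 1.000000 = 0.3097

P(X=5) = 0.3097


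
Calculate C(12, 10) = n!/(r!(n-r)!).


C(12,10) = 12!/(10! × 2!)
= 479001600/(3628800 × 2)
= 66

C(12,10) = 66


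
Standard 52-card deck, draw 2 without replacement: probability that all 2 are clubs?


P(all clubs) = (13/52) × (12/51)
= 0.0588

P = 0.0588


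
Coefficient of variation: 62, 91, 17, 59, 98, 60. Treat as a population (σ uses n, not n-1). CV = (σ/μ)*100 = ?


Mean = 64.5000
SD = 26.2599
CV = (26.2599/64.5000)*100 = 40.7131%

CV = 40.7131%


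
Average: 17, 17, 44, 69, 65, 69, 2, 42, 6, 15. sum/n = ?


Sum = 17 + 17 + 44 + 69 + 65 + 69 + 2 + 42 + 6 + 15 = 346
n = 10
Mean = 346/10 = 34.6000

Mean = 34.6000


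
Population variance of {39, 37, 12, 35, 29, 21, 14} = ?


Mean = 26.7143
Squared deviations: 150.9388, 105.7959, 216.5102, 68.6531, 5.2245, 32.6531, 161.6531
Sum = 741.4286
Variance = 741.4286/7 = 105.9184

Variance = 105.9184


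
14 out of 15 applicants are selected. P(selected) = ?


P = 14/15 = 0.9333

P = 0.9333


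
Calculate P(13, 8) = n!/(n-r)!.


P(13,8) = 13!/5!
= 6227020800/120
= 51891840

P(13,8) = 51891840


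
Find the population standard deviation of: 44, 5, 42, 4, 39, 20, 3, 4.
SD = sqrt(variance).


Mean = 20.1250
Variance = 305.8594
SD = sqrt(305.8594) = 17.4888

SD = 17.4888


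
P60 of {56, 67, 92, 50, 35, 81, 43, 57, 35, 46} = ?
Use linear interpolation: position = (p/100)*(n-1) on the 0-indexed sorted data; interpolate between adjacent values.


Sorted: 35, 35, 43, 46, 50, 56, 57, 67, 81, 92
n = 10
Index = 60/100 * 9 = 5.4000
Lower = data[5] = 56, Upper = data[6] = 57
P60 = 56 + 0.4000*(1) = 56.4000

P60 = 56.4000


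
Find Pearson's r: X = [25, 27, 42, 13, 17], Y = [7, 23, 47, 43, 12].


Mean X = 24.8000, Mean Y = 26.4000
SD X = 10.007997, SD Y = 16.094720
Cov = 51.880000
r = 51.880000/(10.007997*16.094720) = 0.3221

r = 0.3221


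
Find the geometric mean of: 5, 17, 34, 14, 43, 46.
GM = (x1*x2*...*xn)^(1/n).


Product = 5 × 17 × 34 × 14 × 43 × 46 = 80029880
GM = 80029880^(1/6) = 20.7591

GM = 20.7591


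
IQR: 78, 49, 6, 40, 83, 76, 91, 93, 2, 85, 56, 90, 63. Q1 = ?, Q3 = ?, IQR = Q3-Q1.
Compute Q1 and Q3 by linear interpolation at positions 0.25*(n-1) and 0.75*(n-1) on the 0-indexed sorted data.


Sorted: 2, 6, 40, 49, 56, 63, 76, 78, 83, 85, 90, 91, 93
Q1 (25th %ile) = 49.0000
Q3 (75th %ile) = 85.0000
IQR = 85.0000 - 49.0000 = 36.0000

IQR = 36.0000


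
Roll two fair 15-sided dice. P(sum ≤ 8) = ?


Total outcomes = 15×15 = 225
Favorable (sum ≤ 8): 28
P = 28/225 = 0.1244

P = 0.1244


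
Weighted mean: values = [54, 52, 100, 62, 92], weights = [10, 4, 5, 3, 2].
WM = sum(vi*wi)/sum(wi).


Numerator = 54*10 + 52*4 + 100*5 + 62*3 + 92*2 = 1618
Denominator = 10 + 4 + 5 + 3 + 2 = 24
WM = 1618/24 = 67.4167

WM = 67.4167
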